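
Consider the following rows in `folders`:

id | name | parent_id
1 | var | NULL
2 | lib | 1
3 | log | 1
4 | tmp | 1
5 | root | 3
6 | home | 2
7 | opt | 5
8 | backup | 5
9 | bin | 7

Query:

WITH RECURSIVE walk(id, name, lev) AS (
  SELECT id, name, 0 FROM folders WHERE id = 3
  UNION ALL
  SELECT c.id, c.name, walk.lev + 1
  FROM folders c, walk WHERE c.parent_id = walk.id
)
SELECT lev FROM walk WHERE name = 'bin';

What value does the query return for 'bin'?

Base: id=3 (log) at lev 0.
Iteration 1: rows with parent_id in {3} -> root (id 5, lev 1).
Iteration 2: rows with parent_id in {5} -> opt (id 7, lev 2), backup (id 8, lev 2).
Iteration 3: rows with parent_id in {7,8} -> bin (id 9, lev 3).
Iteration 4: no rows with parent_id in {9}; recursion stops.

3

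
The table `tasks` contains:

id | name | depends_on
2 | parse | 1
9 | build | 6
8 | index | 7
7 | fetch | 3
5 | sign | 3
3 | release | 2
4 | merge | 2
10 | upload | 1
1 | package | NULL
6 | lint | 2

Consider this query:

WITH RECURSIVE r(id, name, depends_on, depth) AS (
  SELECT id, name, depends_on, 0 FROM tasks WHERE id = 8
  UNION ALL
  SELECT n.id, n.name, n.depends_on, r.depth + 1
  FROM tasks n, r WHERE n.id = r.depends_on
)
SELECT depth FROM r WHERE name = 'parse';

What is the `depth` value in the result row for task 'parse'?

Base: id=8 (index), depends_on=7, depth 0.
Iteration 1: join on id=7 -> fetch (id 7, depends_on=3, depth 1).
Iteration 2: join on id=3 -> release (id 3, depends_on=2, depth 2).
Iteration 3: join on id=2 -> parse (id 2, depends_on=1, depth 3).
Iteration 4: join on id=1 -> package (id 1, depends_on=NULL, depth 4).
Iteration 5: depends_on is NULL; no match; recursion stops.

3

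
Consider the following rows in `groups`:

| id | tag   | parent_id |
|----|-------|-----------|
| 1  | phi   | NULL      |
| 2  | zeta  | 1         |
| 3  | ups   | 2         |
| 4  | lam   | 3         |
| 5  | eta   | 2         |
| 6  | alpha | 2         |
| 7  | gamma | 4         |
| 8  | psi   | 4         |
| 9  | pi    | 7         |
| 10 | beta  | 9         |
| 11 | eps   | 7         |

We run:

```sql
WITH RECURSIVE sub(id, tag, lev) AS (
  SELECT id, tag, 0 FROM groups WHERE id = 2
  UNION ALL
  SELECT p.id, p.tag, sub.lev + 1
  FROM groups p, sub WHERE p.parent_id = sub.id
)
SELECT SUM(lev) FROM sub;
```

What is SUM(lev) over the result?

Base: id=2 (zeta) at lev 0.
Iteration 1: rows with parent_id in {2} -> ups (id 3, lev 1), eta (id 5, lev 1), alpha (id 6, lev 1).
Iteration 2: rows with parent_id in {3,5,6} -> lam (id 4, lev 2).
Iteration 3: rows with parent_id in {4} -> gamma (id 7, lev 3), psi (id 8, lev 3).
Iteration 4: rows with parent_id in {7,8} -> pi (id 9, lev 4), eps (id 11, lev 4).
Iteration 5: rows with parent_id in {9,11} -> beta (id 10, lev 5).
Iteration 6: no rows with parent_id in {10}; recursion stops.
SUM(lev) = 0 + 1 + 1 + 1 + 2 + 3 + 3 + 4 + 4 + 5 = 24.

24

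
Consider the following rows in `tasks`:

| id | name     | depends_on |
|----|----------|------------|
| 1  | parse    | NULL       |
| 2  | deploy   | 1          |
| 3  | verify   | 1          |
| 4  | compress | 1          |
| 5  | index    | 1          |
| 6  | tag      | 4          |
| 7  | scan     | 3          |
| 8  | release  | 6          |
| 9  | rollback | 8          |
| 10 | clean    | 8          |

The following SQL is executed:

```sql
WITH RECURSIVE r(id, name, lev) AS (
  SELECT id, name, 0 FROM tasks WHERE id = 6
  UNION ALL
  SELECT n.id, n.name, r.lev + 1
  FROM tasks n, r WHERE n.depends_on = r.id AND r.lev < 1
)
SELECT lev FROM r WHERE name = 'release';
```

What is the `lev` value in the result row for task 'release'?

Base: id=6 (tag) at lev 0.
Iteration 1: rows with depends_on in {6} -> release (id 8, lev 1).
Iteration 2: lev < 1 fails for all current rows; recursion stops.

1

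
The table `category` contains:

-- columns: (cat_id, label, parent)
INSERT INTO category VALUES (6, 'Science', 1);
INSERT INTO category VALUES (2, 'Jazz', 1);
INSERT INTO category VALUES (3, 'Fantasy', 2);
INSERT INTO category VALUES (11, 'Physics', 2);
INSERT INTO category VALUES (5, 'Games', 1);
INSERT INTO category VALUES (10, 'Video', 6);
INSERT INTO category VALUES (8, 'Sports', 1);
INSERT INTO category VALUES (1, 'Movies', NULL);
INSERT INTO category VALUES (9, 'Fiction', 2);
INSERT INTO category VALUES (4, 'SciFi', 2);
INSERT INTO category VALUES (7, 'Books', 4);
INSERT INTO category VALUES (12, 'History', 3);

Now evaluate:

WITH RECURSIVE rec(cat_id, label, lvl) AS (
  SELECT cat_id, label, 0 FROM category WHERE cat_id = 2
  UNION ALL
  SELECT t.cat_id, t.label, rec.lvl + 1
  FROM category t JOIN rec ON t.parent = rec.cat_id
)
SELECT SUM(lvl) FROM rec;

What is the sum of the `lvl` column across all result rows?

8

Base: cat_id=2 (Jazz) at lvl 0.
Iteration 1: rows with parent in {2} -> Fantasy (id 3, lvl 1), SciFi (id 4, lvl 1), Fiction (id 9, lvl 1), Physics (id 11, lvl 1).
Iteration 2: rows with parent in {3,4,9,11} -> Books (id 7, lvl 2), History (id 12, lvl 2).
Iteration 3: no rows with parent in {7,12}; recursion stops.
SUM(lvl) = 0 + 1 + 1 + 1 + 1 + 2 + 2 = 8.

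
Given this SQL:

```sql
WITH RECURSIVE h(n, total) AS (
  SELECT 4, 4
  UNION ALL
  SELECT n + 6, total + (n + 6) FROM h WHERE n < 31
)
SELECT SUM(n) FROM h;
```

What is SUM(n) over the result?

Base: n=4, total=4.
Iteration 1: 4 < 31 holds -> n = 4 + 6 = 10, total = 4 + 10 = 14.
Iteration 2: 10 < 31 holds -> n = 10 + 6 = 16, total = 14 + 16 = 30.
Iteration 3: 16 < 31 holds -> n = 16 + 6 = 22, total = 30 + 22 = 52.
Iteration 4: 22 < 31 holds -> n = 22 + 6 = 28, total = 52 + 28 = 80.
Iteration 5: 28 < 31 holds -> n = 28 + 6 = 34, total = 80 + 34 = 114.
Iteration 6: 34 < 31 fails; recursion stops.
SUM(n) = 4 + 10 + 16 + 22 + 28 + 34 = 114.

114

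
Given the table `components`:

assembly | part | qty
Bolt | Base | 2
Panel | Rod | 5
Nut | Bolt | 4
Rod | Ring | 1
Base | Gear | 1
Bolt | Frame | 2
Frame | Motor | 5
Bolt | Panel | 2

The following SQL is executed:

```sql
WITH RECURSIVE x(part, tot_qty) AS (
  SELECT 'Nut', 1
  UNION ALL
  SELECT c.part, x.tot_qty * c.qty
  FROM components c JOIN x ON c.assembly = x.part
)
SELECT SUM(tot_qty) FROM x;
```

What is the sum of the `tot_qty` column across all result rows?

Base: (Nut, tot_qty=1).
Iteration 1: components of {Nut} -> Bolt = 1*4 = 4.
Iteration 2: components of {Bolt} -> Base = 4*2 = 8, Frame = 4*2 = 8, Panel = 4*2 = 8.
Iteration 3: components of {Base,Frame,Panel} -> Gear = 8*1 = 8, Motor = 8*5 = 40, Rod = 8*5 = 40.
Iteration 4: components of {Gear,Motor,Rod} -> Ring = 40*1 = 40.
Iteration 5: no further components; recursion stops.
SUM(tot_qty) = 1 + 4 + 8 + 8 + 8 + 40 + 40 + 8 + 40 = 157.

157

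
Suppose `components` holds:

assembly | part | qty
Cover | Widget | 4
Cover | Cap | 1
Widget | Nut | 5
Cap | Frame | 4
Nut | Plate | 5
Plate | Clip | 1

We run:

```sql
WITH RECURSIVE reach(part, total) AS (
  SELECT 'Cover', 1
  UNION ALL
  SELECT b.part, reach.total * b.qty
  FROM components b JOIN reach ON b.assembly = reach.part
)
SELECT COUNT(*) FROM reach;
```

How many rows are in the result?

7

Base: (Cover, total=1).
Iteration 1: components of {Cover} -> Cap = 1*1 = 1, Widget = 1*4 = 4.
Iteration 2: components of {Cap,Widget} -> Frame = 1*4 = 4, Nut = 4*5 = 20.
Iteration 3: components of {Frame,Nut} -> Plate = 20*5 = 100.
Iteration 4: components of {Plate} -> Clip = 100*1 = 100.
Iteration 5: no further components; recursion stops.
Total rows emitted: 7.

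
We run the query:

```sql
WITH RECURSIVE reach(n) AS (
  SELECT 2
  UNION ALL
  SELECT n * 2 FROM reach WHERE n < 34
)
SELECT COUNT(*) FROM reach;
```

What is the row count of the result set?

Base: n=2.
Iteration 1: 2 < 34 holds -> n = 2 * 2 = 4.
Iteration 2: 4 < 34 holds -> n = 4 * 2 = 8.
Iteration 3: 8 < 34 holds -> n = 8 * 2 = 16.
Iteration 4: 16 < 34 holds -> n = 16 * 2 = 32.
Iteration 5: 32 < 34 holds -> n = 32 * 2 = 64.
Iteration 6: 64 < 34 fails; recursion stops.
Total rows emitted: 6.

6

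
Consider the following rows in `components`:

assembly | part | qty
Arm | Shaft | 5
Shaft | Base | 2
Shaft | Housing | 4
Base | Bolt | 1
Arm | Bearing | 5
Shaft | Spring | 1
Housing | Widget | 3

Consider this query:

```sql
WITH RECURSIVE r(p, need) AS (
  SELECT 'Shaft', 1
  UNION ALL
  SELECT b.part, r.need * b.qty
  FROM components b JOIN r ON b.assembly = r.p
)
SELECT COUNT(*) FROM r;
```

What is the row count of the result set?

Base: (Shaft, need=1).
Iteration 1: components of {Shaft} -> Base = 1*2 = 2, Housing = 1*4 = 4, Spring = 1*1 = 1.
Iteration 2: components of {Base,Housing,Spring} -> Bolt = 2*1 = 2, Widget = 4*3 = 12.
Iteration 3: no further components; recursion stops.
Total rows emitted: 6.

6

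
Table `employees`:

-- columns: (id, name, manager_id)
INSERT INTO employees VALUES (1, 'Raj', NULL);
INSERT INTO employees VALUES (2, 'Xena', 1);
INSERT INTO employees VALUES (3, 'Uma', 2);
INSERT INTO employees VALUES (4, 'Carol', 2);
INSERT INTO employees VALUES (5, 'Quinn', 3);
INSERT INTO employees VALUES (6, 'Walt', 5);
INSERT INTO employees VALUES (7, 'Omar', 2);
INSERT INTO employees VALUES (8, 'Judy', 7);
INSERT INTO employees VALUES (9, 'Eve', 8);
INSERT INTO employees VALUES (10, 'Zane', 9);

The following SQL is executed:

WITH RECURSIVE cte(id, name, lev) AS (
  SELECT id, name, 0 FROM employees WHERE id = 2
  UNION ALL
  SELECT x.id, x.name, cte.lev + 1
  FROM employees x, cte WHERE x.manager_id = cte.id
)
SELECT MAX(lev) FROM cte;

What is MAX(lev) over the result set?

Base: id=2 (Xena) at lev 0.
Iteration 1: rows with manager_id in {2} -> Uma (id 3, lev 1), Carol (id 4, lev 1), Omar (id 7, lev 1).
Iteration 2: rows with manager_id in {3,4,7} -> Quinn (id 5, lev 2), Judy (id 8, lev 2).
Iteration 3: rows with manager_id in {5,8} -> Walt (id 6, lev 3), Eve (id 9, lev 3).
Iteration 4: rows with manager_id in {6,9} -> Zane (id 10, lev 4).
Iteration 5: no rows with manager_id in {10}; recursion stops.
lev values: 0, 1, 1, 1, 2, 2, 3, 3, 4; the maximum is 4.

4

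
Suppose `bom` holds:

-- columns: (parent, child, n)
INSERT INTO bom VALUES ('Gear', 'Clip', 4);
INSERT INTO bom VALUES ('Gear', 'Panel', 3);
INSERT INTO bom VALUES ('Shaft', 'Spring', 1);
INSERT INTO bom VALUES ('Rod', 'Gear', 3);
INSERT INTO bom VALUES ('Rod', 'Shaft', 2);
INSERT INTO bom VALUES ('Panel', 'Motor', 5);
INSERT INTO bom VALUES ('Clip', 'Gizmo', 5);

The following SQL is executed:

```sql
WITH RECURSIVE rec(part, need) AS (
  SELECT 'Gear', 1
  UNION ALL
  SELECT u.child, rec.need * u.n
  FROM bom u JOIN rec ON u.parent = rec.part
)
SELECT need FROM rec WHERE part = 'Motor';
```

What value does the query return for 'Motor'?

15

Base: (Gear, need=1).
Iteration 1: components of {Gear} -> Clip = 1*4 = 4, Panel = 1*3 = 3.
Iteration 2: components of {Clip,Panel} -> Gizmo = 4*5 = 20, Motor = 3*5 = 15.
Iteration 3: no further components; recursion stops.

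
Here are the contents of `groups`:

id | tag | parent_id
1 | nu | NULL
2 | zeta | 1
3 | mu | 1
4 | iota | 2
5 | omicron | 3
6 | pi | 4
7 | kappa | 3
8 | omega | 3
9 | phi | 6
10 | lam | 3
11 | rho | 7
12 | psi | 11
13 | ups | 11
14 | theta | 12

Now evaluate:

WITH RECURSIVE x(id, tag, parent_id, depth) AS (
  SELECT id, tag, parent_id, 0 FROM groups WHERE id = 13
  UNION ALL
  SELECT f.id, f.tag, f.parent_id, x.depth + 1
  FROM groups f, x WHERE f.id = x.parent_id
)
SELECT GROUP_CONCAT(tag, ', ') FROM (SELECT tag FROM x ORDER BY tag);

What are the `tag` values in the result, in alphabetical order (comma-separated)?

Base: id=13 (ups), parent_id=11, depth 0.
Iteration 1: join on id=11 -> rho (id 11, parent_id=7, depth 1).
Iteration 2: join on id=7 -> kappa (id 7, parent_id=3, depth 2).
Iteration 3: join on id=3 -> mu (id 3, parent_id=1, depth 3).
Iteration 4: join on id=1 -> nu (id 1, parent_id=NULL, depth 4).
Iteration 5: parent_id is NULL; no match; recursion stops.

kappa, mu, nu, rho, ups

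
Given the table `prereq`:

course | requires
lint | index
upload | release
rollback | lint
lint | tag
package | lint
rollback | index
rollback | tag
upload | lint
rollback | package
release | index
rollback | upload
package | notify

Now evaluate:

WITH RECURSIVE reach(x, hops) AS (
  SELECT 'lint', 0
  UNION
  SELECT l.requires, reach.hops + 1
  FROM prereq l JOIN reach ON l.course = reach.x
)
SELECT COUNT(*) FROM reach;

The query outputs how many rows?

3

Base: (lint, hops=0).
Iteration 1: edges from {lint} -> (index, hops=1), (tag, hops=1).
Iteration 2: no outgoing edges from {index,tag}; recursion stops.
Total rows emitted: 3.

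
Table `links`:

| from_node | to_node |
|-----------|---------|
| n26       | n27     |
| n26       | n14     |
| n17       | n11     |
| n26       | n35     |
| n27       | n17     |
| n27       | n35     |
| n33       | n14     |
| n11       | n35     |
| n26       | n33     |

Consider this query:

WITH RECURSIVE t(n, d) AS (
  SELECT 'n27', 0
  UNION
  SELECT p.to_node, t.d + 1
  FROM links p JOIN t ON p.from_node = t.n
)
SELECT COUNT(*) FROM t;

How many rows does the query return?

5

Base: (n27, d=0).
Iteration 1: edges from {n27} -> (n17, d=1), (n35, d=1).
Iteration 2: edges from {n17,n35} -> (n11, d=2).
Iteration 3: edges from {n11} -> (n35, d=3).
Iteration 4: no outgoing edges from {n35}; recursion stops.
Total rows emitted: 5.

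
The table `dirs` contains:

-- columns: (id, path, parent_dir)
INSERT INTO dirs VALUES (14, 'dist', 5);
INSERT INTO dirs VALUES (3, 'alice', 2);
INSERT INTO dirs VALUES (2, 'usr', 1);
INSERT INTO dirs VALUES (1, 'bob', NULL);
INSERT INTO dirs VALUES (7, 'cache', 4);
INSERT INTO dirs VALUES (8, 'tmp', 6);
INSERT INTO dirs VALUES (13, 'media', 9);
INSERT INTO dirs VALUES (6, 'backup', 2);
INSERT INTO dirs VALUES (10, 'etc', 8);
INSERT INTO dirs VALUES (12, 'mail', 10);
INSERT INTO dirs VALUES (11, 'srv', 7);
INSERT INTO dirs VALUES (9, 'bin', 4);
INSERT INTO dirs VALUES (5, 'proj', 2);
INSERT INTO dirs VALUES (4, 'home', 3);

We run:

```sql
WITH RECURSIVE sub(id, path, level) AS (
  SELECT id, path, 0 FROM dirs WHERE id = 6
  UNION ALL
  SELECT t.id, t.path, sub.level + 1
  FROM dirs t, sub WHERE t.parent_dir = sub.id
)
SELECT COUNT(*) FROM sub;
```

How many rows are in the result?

4

Base: id=6 (backup) at level 0.
Iteration 1: rows with parent_dir in {6} -> tmp (id 8, level 1).
Iteration 2: rows with parent_dir in {8} -> etc (id 10, level 2).
Iteration 3: rows with parent_dir in {10} -> mail (id 12, level 3).
Iteration 4: no rows with parent_dir in {12}; recursion stops.
Total rows emitted: 4.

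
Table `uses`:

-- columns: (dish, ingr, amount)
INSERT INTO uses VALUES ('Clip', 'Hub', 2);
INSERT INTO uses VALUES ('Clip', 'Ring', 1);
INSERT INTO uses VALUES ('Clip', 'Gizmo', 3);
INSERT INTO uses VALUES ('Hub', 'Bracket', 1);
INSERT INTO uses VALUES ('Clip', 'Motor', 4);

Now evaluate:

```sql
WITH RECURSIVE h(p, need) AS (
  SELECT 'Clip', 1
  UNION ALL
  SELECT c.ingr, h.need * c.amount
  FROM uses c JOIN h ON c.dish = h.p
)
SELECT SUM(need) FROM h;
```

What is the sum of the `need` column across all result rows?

13

Base: (Clip, need=1).
Iteration 1: components of {Clip} -> Gizmo = 1*3 = 3, Hub = 1*2 = 2, Motor = 1*4 = 4, Ring = 1*1 = 1.
Iteration 2: components of {Gizmo,Hub,Motor,Ring} -> Bracket = 2*1 = 2.
Iteration 3: no further components; recursion stops.
SUM(need) = 1 + 2 + 1 + 3 + 4 + 2 = 13.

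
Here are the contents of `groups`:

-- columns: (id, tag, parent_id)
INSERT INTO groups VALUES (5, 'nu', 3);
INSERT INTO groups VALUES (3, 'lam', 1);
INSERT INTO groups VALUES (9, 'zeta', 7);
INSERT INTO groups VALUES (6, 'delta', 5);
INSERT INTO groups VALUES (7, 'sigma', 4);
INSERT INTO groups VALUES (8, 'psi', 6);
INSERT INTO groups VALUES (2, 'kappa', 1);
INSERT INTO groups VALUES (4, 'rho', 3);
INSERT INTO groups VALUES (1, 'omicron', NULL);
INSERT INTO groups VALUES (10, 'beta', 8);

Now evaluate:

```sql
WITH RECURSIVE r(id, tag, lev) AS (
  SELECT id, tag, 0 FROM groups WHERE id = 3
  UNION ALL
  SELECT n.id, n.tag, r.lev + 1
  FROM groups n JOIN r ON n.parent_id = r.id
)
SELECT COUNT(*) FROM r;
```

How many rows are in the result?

8

Base: id=3 (lam) at lev 0.
Iteration 1: rows with parent_id in {3} -> rho (id 4, lev 1), nu (id 5, lev 1).
Iteration 2: rows with parent_id in {4,5} -> delta (id 6, lev 2), sigma (id 7, lev 2).
Iteration 3: rows with parent_id in {6,7} -> psi (id 8, lev 3), zeta (id 9, lev 3).
Iteration 4: rows with parent_id in {8,9} -> beta (id 10, lev 4).
Iteration 5: no rows with parent_id in {10}; recursion stops.
Total rows emitted: 8.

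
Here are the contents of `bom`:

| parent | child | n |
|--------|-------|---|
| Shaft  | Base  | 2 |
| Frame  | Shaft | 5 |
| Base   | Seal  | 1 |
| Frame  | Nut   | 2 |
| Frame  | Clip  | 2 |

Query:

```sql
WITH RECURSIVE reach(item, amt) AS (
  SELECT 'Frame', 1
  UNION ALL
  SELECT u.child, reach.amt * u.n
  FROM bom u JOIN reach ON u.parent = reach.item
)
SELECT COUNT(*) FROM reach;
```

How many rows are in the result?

Base: (Frame, amt=1).
Iteration 1: components of {Frame} -> Clip = 1*2 = 2, Nut = 1*2 = 2, Shaft = 1*5 = 5.
Iteration 2: components of {Clip,Nut,Shaft} -> Base = 5*2 = 10.
Iteration 3: components of {Base} -> Seal = 10*1 = 10.
Iteration 4: no further components; recursion stops.
Total rows emitted: 6.

6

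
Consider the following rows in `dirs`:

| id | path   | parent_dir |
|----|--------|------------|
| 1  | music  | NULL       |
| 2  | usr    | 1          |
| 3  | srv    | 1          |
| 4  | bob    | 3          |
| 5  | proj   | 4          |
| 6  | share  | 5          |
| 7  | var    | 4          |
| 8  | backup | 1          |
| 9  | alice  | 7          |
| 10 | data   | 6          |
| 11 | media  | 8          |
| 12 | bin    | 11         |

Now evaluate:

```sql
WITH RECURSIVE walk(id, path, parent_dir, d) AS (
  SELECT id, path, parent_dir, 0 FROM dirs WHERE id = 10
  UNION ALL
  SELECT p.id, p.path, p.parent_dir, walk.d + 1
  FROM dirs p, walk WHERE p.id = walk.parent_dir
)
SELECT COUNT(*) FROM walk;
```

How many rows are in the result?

Base: id=10 (data), parent_dir=6, d 0.
Iteration 1: join on id=6 -> share (id 6, parent_dir=5, d 1).
Iteration 2: join on id=5 -> proj (id 5, parent_dir=4, d 2).
Iteration 3: join on id=4 -> bob (id 4, parent_dir=3, d 3).
Iteration 4: join on id=3 -> srv (id 3, parent_dir=1, d 4).
Iteration 5: join on id=1 -> music (id 1, parent_dir=NULL, d 5).
Iteration 6: parent_dir is NULL; no match; recursion stops.
Total rows emitted: 6.

6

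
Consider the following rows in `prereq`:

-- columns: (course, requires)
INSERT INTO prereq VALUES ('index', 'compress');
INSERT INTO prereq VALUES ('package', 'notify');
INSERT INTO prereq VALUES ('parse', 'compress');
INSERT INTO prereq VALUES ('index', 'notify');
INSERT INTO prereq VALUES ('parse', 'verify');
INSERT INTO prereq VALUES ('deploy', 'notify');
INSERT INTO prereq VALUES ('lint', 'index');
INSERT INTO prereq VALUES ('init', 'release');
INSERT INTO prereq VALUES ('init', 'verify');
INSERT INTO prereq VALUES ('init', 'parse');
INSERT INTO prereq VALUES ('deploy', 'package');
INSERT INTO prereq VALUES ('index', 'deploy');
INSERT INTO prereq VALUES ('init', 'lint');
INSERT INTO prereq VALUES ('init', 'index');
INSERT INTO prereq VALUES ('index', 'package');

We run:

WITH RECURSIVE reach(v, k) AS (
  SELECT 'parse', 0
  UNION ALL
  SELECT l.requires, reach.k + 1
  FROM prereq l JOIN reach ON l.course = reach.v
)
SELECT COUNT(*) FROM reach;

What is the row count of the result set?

Base: (parse, k=0).
Iteration 1: edges from {parse} -> (compress, k=1), (verify, k=1).
Iteration 2: no outgoing edges from {compress,verify}; recursion stops.
Total rows emitted: 3.

3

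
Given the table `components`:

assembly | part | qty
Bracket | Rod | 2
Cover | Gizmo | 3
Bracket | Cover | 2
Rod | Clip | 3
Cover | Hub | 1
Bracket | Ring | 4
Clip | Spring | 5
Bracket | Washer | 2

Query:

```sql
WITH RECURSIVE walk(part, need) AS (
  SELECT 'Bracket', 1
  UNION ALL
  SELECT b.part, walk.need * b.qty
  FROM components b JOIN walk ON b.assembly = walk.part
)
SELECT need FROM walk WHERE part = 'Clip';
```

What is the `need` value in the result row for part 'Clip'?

6

Base: (Bracket, need=1).
Iteration 1: components of {Bracket} -> Cover = 1*2 = 2, Ring = 1*4 = 4, Rod = 1*2 = 2, Washer = 1*2 = 2.
Iteration 2: components of {Cover,Ring,Rod,Washer} -> Clip = 2*3 = 6, Gizmo = 2*3 = 6, Hub = 2*1 = 2.
Iteration 3: components of {Clip,Gizmo,Hub} -> Spring = 6*5 = 30.
Iteration 4: no further components; recursion stops.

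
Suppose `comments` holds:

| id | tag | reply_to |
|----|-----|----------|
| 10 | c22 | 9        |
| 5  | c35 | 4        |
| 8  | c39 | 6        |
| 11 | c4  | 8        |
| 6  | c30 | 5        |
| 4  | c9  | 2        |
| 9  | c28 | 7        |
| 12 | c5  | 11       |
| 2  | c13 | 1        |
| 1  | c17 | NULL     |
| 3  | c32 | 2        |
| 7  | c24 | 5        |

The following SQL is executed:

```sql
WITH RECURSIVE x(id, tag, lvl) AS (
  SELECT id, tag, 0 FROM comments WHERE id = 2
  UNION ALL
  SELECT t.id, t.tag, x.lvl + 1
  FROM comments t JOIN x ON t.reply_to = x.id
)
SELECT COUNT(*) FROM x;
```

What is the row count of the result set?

Base: id=2 (c13) at lvl 0.
Iteration 1: rows with reply_to in {2} -> c32 (id 3, lvl 1), c9 (id 4, lvl 1).
Iteration 2: rows with reply_to in {3,4} -> c35 (id 5, lvl 2).
Iteration 3: rows with reply_to in {5} -> c30 (id 6, lvl 3), c24 (id 7, lvl 3).
Iteration 4: rows with reply_to in {6,7} -> c39 (id 8, lvl 4), c28 (id 9, lvl 4).
Iteration 5: rows with reply_to in {8,9} -> c22 (id 10, lvl 5), c4 (id 11, lvl 5).
Iteration 6: rows with reply_to in {10,11} -> c5 (id 12, lvl 6).
Iteration 7: no rows with reply_to in {12}; recursion stops.
Total rows emitted: 11.

11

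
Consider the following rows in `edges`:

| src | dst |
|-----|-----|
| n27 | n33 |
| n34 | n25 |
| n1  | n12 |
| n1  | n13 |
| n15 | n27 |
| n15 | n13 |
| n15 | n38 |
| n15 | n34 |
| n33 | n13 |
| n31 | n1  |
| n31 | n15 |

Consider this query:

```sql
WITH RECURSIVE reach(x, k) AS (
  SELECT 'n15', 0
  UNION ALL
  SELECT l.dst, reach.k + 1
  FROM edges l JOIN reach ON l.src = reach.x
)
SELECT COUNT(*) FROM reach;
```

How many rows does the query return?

Base: (n15, k=0).
Iteration 1: edges from {n15} -> (n13, k=1), (n27, k=1), (n34, k=1), (n38, k=1).
Iteration 2: edges from {n13,n27,n34,n38} -> (n25, k=2), (n33, k=2).
Iteration 3: edges from {n25,n33} -> (n13, k=3).
Iteration 4: no outgoing edges from {n13}; recursion stops.
Total rows emitted: 8.

8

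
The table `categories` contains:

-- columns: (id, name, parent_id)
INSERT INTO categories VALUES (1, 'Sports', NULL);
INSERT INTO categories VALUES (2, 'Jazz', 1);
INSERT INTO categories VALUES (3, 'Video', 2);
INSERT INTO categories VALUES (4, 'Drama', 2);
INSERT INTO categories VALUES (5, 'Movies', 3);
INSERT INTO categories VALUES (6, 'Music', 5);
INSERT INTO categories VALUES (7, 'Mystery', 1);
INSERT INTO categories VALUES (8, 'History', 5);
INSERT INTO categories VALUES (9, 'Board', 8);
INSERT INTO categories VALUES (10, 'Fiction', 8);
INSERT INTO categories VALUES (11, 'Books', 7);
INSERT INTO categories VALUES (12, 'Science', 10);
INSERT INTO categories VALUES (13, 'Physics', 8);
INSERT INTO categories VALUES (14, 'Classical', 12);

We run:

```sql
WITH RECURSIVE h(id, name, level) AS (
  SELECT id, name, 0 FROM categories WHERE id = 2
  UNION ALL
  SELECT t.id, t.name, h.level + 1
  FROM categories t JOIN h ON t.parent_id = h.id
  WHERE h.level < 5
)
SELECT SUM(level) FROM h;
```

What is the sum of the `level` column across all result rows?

Base: id=2 (Jazz) at level 0.
Iteration 1: rows with parent_id in {2} -> Video (id 3, level 1), Drama (id 4, level 1).
Iteration 2: rows with parent_id in {3,4} -> Movies (id 5, level 2).
Iteration 3: rows with parent_id in {5} -> Music (id 6, level 3), History (id 8, level 3).
Iteration 4: rows with parent_id in {6,8} -> Board (id 9, level 4), Fiction (id 10, level 4), Physics (id 13, level 4).
Iteration 5: rows with parent_id in {9,10,13} -> Science (id 12, level 5).
Iteration 6: level < 5 fails for all current rows; recursion stops.
SUM(level) = 0 + 1 + 1 + 2 + 3 + 3 + 4 + 4 + 4 + 5 = 27.

27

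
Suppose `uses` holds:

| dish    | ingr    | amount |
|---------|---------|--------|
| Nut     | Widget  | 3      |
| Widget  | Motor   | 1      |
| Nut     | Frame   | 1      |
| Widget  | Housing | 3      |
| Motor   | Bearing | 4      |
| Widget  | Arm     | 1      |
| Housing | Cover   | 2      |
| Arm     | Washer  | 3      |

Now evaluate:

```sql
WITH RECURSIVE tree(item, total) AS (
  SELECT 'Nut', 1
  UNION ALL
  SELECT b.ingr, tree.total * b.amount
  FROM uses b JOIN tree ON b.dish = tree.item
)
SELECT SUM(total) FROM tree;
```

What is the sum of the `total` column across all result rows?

59

Base: (Nut, total=1).
Iteration 1: components of {Nut} -> Frame = 1*1 = 1, Widget = 1*3 = 3.
Iteration 2: components of {Frame,Widget} -> Arm = 3*1 = 3, Housing = 3*3 = 9, Motor = 3*1 = 3.
Iteration 3: components of {Arm,Housing,Motor} -> Bearing = 3*4 = 12, Cover = 9*2 = 18, Washer = 3*3 = 9.
Iteration 4: no further components; recursion stops.
SUM(total) = 1 + 3 + 1 + 3 + 9 + 3 + 12 + 18 + 9 = 59.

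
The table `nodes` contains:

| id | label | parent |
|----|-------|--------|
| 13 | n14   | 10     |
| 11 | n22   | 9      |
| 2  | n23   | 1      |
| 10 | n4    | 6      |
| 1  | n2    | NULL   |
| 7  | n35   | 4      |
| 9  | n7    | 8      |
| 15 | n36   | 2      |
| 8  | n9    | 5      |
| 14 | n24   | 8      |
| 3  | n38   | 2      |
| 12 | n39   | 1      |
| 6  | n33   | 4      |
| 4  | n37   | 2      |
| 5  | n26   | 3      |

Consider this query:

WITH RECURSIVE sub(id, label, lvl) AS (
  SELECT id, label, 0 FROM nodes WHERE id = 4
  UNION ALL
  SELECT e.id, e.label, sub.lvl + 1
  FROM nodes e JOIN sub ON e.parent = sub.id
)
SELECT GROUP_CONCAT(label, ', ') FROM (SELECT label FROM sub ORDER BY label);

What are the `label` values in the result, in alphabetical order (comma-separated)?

n14, n33, n35, n37, n4

Base: id=4 (n37) at lvl 0.
Iteration 1: rows with parent in {4} -> n33 (id 6, lvl 1), n35 (id 7, lvl 1).
Iteration 2: rows with parent in {6,7} -> n4 (id 10, lvl 2).
Iteration 3: rows with parent in {10} -> n14 (id 13, lvl 3).
Iteration 4: no rows with parent in {13}; recursion stops.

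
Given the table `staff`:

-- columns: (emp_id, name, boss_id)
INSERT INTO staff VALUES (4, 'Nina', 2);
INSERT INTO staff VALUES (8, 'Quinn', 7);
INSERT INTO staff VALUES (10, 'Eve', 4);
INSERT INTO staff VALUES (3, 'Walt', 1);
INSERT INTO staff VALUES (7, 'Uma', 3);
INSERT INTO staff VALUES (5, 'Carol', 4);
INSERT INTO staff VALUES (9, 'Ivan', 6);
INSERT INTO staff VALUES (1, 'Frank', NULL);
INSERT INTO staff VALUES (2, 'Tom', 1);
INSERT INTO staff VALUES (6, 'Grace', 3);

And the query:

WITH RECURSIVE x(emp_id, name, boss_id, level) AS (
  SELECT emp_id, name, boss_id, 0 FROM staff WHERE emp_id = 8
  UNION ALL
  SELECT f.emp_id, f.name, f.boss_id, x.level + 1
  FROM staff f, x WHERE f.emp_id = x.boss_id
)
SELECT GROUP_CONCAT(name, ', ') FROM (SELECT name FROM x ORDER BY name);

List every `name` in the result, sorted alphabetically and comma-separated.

Frank, Quinn, Uma, Walt

Base: emp_id=8 (Quinn), boss_id=7, level 0.
Iteration 1: join on emp_id=7 -> Uma (id 7, boss_id=3, level 1).
Iteration 2: join on emp_id=3 -> Walt (id 3, boss_id=1, level 2).
Iteration 3: join on emp_id=1 -> Frank (id 1, boss_id=NULL, level 3).
Iteration 4: boss_id is NULL; no match; recursion stops.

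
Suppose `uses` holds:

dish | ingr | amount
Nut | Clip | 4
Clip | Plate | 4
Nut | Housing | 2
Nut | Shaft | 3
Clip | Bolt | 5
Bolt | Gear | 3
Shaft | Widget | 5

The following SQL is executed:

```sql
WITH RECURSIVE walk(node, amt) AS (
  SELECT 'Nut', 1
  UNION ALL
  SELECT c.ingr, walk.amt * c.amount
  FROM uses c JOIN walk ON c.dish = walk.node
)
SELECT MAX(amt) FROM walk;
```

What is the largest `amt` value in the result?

60

Base: (Nut, amt=1).
Iteration 1: components of {Nut} -> Clip = 1*4 = 4, Housing = 1*2 = 2, Shaft = 1*3 = 3.
Iteration 2: components of {Clip,Housing,Shaft} -> Bolt = 4*5 = 20, Plate = 4*4 = 16, Widget = 3*5 = 15.
Iteration 3: components of {Bolt,Plate,Widget} -> Gear = 20*3 = 60.
Iteration 4: no further components; recursion stops.
amt values: 1, 4, 2, 3, 16, 20, 15, 60; the maximum is 60.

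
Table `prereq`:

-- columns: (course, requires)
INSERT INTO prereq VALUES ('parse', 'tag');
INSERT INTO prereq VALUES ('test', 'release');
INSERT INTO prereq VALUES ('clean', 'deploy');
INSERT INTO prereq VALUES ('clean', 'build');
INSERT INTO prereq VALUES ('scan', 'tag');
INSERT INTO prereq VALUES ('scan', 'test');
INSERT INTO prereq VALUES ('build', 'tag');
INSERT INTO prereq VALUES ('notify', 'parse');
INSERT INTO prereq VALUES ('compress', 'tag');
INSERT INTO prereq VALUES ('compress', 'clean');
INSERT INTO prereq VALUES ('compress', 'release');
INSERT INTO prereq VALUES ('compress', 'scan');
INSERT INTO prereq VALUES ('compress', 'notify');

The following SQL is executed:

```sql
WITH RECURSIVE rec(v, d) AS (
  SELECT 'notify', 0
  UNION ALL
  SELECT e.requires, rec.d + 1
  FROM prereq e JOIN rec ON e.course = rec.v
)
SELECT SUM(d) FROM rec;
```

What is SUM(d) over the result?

3

Base: (notify, d=0).
Iteration 1: edges from {notify} -> (parse, d=1).
Iteration 2: edges from {parse} -> (tag, d=2).
Iteration 3: no outgoing edges from {tag}; recursion stops.
SUM(d) = 0 + 1 + 2 = 3.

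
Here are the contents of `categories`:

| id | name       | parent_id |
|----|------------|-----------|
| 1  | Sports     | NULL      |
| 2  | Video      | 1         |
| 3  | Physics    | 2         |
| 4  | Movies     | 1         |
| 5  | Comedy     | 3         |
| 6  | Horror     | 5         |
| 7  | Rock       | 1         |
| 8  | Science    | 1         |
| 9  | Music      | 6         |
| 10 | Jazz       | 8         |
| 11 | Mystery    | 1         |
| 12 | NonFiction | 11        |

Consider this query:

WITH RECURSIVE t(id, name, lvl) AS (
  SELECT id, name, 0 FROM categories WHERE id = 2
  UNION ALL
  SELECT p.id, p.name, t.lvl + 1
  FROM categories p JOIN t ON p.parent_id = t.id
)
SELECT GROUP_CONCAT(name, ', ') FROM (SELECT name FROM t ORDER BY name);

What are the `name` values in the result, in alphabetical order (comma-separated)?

Comedy, Horror, Music, Physics, Video

Base: id=2 (Video) at lvl 0.
Iteration 1: rows with parent_id in {2} -> Physics (id 3, lvl 1).
Iteration 2: rows with parent_id in {3} -> Comedy (id 5, lvl 2).
Iteration 3: rows with parent_id in {5} -> Horror (id 6, lvl 3).
Iteration 4: rows with parent_id in {6} -> Music (id 9, lvl 4).
Iteration 5: no rows with parent_id in {9}; recursion stops.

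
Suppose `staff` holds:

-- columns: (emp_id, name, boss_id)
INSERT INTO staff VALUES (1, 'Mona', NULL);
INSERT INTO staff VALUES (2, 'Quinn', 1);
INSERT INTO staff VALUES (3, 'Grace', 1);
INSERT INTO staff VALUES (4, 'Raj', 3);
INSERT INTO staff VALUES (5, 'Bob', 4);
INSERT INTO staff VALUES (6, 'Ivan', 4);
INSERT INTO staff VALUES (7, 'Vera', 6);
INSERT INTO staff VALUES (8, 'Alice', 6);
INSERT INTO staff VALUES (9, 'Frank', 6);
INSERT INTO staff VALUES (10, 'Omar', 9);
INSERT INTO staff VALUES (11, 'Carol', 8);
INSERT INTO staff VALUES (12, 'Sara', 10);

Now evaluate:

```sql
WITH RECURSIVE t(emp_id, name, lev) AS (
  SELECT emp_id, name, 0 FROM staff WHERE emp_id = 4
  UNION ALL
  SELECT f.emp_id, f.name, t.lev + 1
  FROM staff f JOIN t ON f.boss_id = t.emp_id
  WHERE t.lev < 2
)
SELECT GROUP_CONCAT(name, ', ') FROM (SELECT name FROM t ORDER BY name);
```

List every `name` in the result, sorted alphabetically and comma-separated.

Alice, Bob, Frank, Ivan, Raj, Vera

Base: emp_id=4 (Raj) at lev 0.
Iteration 1: rows with boss_id in {4} -> Bob (id 5, lev 1), Ivan (id 6, lev 1).
Iteration 2: rows with boss_id in {5,6} -> Vera (id 7, lev 2), Alice (id 8, lev 2), Frank (id 9, lev 2).
Iteration 3: lev < 2 fails for all current rows; recursion stops.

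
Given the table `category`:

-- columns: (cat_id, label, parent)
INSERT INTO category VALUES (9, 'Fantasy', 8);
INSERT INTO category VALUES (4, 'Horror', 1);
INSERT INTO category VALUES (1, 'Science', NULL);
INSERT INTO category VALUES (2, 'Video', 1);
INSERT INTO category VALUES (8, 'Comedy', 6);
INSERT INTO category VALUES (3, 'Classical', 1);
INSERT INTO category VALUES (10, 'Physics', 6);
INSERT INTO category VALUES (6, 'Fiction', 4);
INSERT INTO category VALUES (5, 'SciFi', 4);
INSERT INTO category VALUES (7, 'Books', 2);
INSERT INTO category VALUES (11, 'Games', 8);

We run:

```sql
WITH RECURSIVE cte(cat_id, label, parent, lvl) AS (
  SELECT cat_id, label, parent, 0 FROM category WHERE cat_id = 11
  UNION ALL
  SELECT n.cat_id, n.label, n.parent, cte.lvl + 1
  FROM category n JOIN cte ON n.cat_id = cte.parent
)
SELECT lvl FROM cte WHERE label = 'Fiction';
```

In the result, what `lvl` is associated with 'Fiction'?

2

Base: cat_id=11 (Games), parent=8, lvl 0.
Iteration 1: join on cat_id=8 -> Comedy (id 8, parent=6, lvl 1).
Iteration 2: join on cat_id=6 -> Fiction (id 6, parent=4, lvl 2).
Iteration 3: join on cat_id=4 -> Horror (id 4, parent=1, lvl 3).
Iteration 4: join on cat_id=1 -> Science (id 1, parent=NULL, lvl 4).
Iteration 5: parent is NULL; no match; recursion stops.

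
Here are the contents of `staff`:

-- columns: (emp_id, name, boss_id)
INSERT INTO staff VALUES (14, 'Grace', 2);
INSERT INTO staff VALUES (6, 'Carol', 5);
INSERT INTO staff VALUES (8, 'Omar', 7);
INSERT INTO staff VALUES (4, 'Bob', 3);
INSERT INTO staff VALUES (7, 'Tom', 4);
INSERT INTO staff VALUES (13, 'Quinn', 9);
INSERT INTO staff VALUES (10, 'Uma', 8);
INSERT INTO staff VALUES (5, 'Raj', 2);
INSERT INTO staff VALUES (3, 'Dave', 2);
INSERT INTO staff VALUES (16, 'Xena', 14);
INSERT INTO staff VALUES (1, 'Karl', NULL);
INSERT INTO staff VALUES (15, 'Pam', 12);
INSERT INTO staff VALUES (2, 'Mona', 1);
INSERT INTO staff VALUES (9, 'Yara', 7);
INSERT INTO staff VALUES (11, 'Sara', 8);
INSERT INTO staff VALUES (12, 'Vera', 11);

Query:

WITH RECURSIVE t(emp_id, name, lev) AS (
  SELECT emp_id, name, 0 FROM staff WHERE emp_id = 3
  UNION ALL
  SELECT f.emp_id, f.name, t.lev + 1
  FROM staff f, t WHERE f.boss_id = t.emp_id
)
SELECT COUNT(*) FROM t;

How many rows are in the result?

Base: emp_id=3 (Dave) at lev 0.
Iteration 1: rows with boss_id in {3} -> Bob (id 4, lev 1).
Iteration 2: rows with boss_id in {4} -> Tom (id 7, lev 2).
Iteration 3: rows with boss_id in {7} -> Omar (id 8, lev 3), Yara (id 9, lev 3).
Iteration 4: rows with boss_id in {8,9} -> Uma (id 10, lev 4), Sara (id 11, lev 4), Quinn (id 13, lev 4).
Iteration 5: rows with boss_id in {10,11,13} -> Vera (id 12, lev 5).
Iteration 6: rows with boss_id in {12} -> Pam (id 15, lev 6).
Iteration 7: no rows with boss_id in {15}; recursion stops.
Total rows emitted: 10.

10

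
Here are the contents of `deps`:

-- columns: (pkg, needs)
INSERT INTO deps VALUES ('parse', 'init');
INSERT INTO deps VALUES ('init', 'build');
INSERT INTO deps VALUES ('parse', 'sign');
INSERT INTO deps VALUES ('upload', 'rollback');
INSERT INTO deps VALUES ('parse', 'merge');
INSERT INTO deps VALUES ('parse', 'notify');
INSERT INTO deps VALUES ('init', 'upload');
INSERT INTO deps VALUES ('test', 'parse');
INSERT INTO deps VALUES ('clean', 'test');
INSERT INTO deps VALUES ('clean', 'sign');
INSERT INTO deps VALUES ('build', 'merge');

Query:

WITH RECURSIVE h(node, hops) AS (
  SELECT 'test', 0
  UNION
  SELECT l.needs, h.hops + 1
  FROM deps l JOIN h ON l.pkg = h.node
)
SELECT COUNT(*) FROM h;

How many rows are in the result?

10

Base: (test, hops=0).
Iteration 1: edges from {test} -> (parse, hops=1).
Iteration 2: edges from {parse} -> (init, hops=2), (merge, hops=2), (notify, hops=2), (sign, hops=2).
Iteration 3: edges from {init,merge,notify,sign} -> (build, hops=3), (upload, hops=3).
Iteration 4: edges from {build,upload} -> (merge, hops=4), (rollback, hops=4).
Iteration 5: no outgoing edges from {merge,rollback}; recursion stops.
Total rows emitted: 10.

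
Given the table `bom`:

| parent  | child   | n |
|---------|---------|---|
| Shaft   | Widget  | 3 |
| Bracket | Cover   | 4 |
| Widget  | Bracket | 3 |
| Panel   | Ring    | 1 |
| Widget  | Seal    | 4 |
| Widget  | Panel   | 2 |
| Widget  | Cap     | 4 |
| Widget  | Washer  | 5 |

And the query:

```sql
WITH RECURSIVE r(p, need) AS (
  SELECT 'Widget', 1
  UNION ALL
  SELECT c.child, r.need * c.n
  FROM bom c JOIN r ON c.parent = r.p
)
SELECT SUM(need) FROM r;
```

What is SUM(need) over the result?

Base: (Widget, need=1).
Iteration 1: components of {Widget} -> Bracket = 1*3 = 3, Cap = 1*4 = 4, Panel = 1*2 = 2, Seal = 1*4 = 4, Washer = 1*5 = 5.
Iteration 2: components of {Bracket,Cap,Panel,Seal,Washer} -> Cover = 3*4 = 12, Ring = 2*1 = 2.
Iteration 3: no further components; recursion stops.
SUM(need) = 1 + 5 + 2 + 3 + 4 + 4 + 2 + 12 = 33.

33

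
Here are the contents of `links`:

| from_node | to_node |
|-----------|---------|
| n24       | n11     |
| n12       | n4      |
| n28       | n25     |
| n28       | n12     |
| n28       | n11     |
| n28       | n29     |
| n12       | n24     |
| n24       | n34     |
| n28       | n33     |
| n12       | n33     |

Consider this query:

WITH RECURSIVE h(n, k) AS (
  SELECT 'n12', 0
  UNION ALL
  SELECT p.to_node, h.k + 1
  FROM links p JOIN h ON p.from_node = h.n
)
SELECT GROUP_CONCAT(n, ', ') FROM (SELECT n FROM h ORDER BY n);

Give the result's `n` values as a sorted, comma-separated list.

Base: (n12, k=0).
Iteration 1: edges from {n12} -> (n24, k=1), (n33, k=1), (n4, k=1).
Iteration 2: edges from {n24,n33,n4} -> (n11, k=2), (n34, k=2).
Iteration 3: no outgoing edges from {n11,n34}; recursion stops.

n11, n12, n24, n33, n34, n4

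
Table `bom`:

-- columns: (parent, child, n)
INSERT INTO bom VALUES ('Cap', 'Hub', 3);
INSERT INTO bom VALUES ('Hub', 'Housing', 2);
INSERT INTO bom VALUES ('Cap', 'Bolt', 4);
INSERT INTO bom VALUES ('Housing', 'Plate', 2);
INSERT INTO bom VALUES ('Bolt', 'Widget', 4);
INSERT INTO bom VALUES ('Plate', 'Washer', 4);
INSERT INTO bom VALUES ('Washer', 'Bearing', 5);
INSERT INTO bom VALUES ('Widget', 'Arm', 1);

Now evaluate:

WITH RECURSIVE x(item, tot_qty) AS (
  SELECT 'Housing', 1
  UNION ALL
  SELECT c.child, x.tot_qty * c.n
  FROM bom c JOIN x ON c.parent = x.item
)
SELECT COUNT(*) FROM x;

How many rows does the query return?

Base: (Housing, tot_qty=1).
Iteration 1: components of {Housing} -> Plate = 1*2 = 2.
Iteration 2: components of {Plate} -> Washer = 2*4 = 8.
Iteration 3: components of {Washer} -> Bearing = 8*5 = 40.
Iteration 4: no further components; recursion stops.
Total rows emitted: 4.

4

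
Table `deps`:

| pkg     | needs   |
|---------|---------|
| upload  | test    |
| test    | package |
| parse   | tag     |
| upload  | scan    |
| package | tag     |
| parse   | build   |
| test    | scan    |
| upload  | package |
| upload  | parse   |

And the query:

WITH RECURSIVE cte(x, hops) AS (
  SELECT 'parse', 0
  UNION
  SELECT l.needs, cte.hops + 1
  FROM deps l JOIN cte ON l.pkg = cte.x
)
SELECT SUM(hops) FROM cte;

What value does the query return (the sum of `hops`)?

2

Base: (parse, hops=0).
Iteration 1: edges from {parse} -> (build, hops=1), (tag, hops=1).
Iteration 2: no outgoing edges from {build,tag}; recursion stops.
SUM(hops) = 0 + 1 + 1 = 2.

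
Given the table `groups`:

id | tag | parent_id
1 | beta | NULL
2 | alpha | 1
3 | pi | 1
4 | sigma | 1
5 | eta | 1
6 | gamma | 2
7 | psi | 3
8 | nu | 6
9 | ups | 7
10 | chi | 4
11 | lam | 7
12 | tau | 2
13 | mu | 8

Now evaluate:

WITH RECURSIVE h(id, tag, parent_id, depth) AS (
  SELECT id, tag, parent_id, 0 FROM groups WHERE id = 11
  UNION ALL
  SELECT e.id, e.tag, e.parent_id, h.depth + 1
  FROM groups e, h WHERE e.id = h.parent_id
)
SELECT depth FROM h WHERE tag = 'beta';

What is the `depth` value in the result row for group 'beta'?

Base: id=11 (lam), parent_id=7, depth 0.
Iteration 1: join on id=7 -> psi (id 7, parent_id=3, depth 1).
Iteration 2: join on id=3 -> pi (id 3, parent_id=1, depth 2).
Iteration 3: join on id=1 -> beta (id 1, parent_id=NULL, depth 3).
Iteration 4: parent_id is NULL; no match; recursion stops.

3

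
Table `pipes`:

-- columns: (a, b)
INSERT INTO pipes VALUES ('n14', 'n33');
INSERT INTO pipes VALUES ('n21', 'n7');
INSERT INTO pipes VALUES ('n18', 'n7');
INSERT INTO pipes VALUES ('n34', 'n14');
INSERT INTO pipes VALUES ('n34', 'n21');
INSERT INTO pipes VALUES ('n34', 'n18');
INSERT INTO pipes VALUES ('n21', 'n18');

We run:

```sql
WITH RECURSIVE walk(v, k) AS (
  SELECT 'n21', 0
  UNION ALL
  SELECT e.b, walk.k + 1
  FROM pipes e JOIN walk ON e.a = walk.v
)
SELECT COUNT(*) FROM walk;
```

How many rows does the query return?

Base: (n21, k=0).
Iteration 1: edges from {n21} -> (n18, k=1), (n7, k=1).
Iteration 2: edges from {n18,n7} -> (n7, k=2).
Iteration 3: no outgoing edges from {n7}; recursion stops.
Total rows emitted: 4.

4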